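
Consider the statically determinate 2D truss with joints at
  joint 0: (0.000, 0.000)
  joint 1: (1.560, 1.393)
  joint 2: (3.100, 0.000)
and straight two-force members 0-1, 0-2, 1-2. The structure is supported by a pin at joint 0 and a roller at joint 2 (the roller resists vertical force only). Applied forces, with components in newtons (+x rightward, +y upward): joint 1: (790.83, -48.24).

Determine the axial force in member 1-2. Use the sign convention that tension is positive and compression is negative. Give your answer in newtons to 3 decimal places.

-565.928

N=3 nodes, M=3 members, R=3 reactions → 2N=6, M+R=6
member 0 (0-1): L=2.0914, (cx,cy)=(0.7459,0.6661)
member 1 (0-2): L=3.1000, (cx,cy)=(1.0000,0.0000)
member 2 (1-2): L=2.0765, (cx,cy)=(0.7416,-0.6708)
solve A·x = −loads:
  F[0-1] = +497.5558 N (tension)
  F[0-2] = +419.7013 N (tension)
  F[1-2] = -565.9283 N (compression)
  Rx@0 = -790.8300 N
  Ry@0 = -331.3989 N
  Ry@2 = +379.6389 N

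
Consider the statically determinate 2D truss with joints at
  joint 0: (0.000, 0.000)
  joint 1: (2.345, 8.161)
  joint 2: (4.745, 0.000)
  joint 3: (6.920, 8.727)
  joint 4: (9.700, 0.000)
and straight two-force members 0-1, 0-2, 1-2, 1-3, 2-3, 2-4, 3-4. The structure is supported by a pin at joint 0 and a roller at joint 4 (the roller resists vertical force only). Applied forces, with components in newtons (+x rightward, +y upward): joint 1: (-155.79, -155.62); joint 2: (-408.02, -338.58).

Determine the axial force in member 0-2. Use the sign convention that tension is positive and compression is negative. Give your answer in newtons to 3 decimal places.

N=5 nodes, M=7 members, R=3 reactions → 2N=10, M+R=10
member 0 (0-1): L=8.4912, (cx,cy)=(0.2762,0.9611)
member 1 (0-2): L=4.7450, (cx,cy)=(1.0000,0.0000)
member 2 (1-2): L=8.5066, (cx,cy)=(0.2821,-0.9594)
member 3 (1-3): L=4.6099, (cx,cy)=(0.9924,0.1228)
member 4 (2-3): L=8.9940, (cx,cy)=(0.2418,0.9703)
member 5 (2-4): L=4.9550, (cx,cy)=(1.0000,0.0000)
member 6 (3-4): L=9.1591, (cx,cy)=(0.3035,-0.9528)
solve A·x = −loads:
  F[0-1] = -439.1028 N (compression)
  F[0-2] = -442.5441 N (compression)
  F[1-2] = +272.2344 N (tension)
  F[1-3] = -42.6049 N (compression)
  F[2-3] = +79.7729 N (tension)
  F[2-4] = +22.9912 N (tension)
  F[3-4] = -75.7476 N (compression)
  Rx@0 = +563.8100 N
  Ry@0 = +422.0259 N
  Ry@4 = +72.1741 N

-442.544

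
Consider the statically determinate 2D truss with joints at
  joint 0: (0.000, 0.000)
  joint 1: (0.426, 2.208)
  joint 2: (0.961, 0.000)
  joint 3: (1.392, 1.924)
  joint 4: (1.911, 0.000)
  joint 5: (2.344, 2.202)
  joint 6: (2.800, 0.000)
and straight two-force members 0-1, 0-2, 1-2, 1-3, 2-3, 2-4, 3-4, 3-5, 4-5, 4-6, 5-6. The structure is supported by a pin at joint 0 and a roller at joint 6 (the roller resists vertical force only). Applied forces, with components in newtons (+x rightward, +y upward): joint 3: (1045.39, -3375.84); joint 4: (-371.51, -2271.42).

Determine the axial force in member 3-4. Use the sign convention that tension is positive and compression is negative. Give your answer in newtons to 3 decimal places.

-2246.620

N=7 nodes, M=11 members, R=3 reactions → 2N=14, M+R=14
member 0 (0-1): L=2.2487, (cx,cy)=(0.1894,0.9819)
member 1 (0-2): L=0.9610, (cx,cy)=(1.0000,0.0000)
member 2 (1-2): L=2.2719, (cx,cy)=(0.2355,-0.9719)
member 3 (1-3): L=1.0069, (cx,cy)=(0.9594,-0.2821)
member 4 (2-3): L=1.9717, (cx,cy)=(0.2186,0.9758)
member 5 (2-4): L=0.9500, (cx,cy)=(1.0000,0.0000)
member 6 (3-4): L=1.9928, (cx,cy)=(0.2604,-0.9655)
member 7 (3-5): L=0.9918, (cx,cy)=(0.9599,0.2803)
member 8 (4-5): L=2.2442, (cx,cy)=(0.1929,0.9812)
member 9 (4-6): L=0.8890, (cx,cy)=(1.0000,0.0000)
member 10 (5-6): L=2.2487, (cx,cy)=(0.2028,-0.9792)
solve A·x = −loads:
  F[0-1] = -1731.7675 N (compression)
  F[0-2] = +1001.9480 N (tension)
  F[1-2] = +1990.6591 N (tension)
  F[1-3] = -830.5650 N (compression)
  F[2-3] = -1982.6254 N (compression)
  F[2-4] = +1904.1134 N (tension)
  F[3-4] = -2246.6203 N (compression)
  F[3-5] = -1761.1144 N (compression)
  F[4-5] = +4525.5452 N (tension)
  F[4-6] = +817.3316 N (tension)
  F[5-6] = -4030.5912 N (compression)
  Rx@0 = -673.8800 N
  Ry@0 = +1700.4088 N
  Ry@6 = +3946.8512 N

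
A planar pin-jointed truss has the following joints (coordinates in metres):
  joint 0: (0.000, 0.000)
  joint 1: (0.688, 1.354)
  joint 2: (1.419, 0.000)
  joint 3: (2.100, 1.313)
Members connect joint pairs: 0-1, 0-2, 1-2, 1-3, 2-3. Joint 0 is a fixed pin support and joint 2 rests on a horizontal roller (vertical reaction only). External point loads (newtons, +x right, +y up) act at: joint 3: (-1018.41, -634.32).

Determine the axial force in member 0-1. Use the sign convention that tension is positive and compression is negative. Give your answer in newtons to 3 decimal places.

N=4 nodes, M=5 members, R=3 reactions → 2N=8, M+R=8
member 0 (0-1): L=1.5188, (cx,cy)=(0.4530,0.8915)
member 1 (0-2): L=1.4190, (cx,cy)=(1.0000,0.0000)
member 2 (1-2): L=1.5387, (cx,cy)=(0.4751,-0.8799)
member 3 (1-3): L=1.4126, (cx,cy)=(0.9996,-0.0290)
member 4 (2-3): L=1.4791, (cx,cy)=(0.4604,0.8877)
solve A·x = −loads:
  F[0-1] = -715.5426 N (compression)
  F[0-2] = -694.2704 N (compression)
  F[1-2] = +747.3567 N (tension)
  F[1-3] = -679.4714 N (compression)
  F[2-3] = -736.7792 N (compression)
  Rx@0 = +1018.4100 N
  Ry@0 = +637.9143 N
  Ry@2 = -3.5943 N

-715.543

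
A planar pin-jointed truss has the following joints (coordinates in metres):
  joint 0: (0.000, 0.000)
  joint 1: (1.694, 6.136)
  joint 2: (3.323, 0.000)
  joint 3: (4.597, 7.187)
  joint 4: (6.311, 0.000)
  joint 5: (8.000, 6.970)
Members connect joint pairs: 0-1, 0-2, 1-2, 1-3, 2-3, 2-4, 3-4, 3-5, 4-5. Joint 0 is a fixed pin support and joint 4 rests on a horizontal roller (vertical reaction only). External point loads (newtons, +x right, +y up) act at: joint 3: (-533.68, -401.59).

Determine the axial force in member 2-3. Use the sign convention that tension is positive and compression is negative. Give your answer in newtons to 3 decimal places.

-597.781

N=6 nodes, M=9 members, R=3 reactions → 2N=12, M+R=12
member 0 (0-1): L=6.3655, (cx,cy)=(0.2661,0.9639)
member 1 (0-2): L=3.3230, (cx,cy)=(1.0000,0.0000)
member 2 (1-2): L=6.3486, (cx,cy)=(0.2566,-0.9665)
member 3 (1-3): L=3.0874, (cx,cy)=(0.9403,0.3404)
member 4 (2-3): L=7.2990, (cx,cy)=(0.1745,0.9846)
member 5 (2-4): L=2.9880, (cx,cy)=(1.0000,0.0000)
member 6 (3-4): L=7.3886, (cx,cy)=(0.2320,-0.9727)
member 7 (3-5): L=3.4099, (cx,cy)=(0.9980,-0.0636)
member 8 (4-5): L=7.1717, (cx,cy)=(0.2355,0.9719)
solve A·x = −loads:
  F[0-1] = -743.6410 N (compression)
  F[0-2] = -335.7821 N (compression)
  F[1-2] = +608.9941 N (tension)
  F[1-3] = -376.6581 N (compression)
  F[2-3] = -597.7808 N (compression)
  F[2-4] = -75.1792 N (compression)
  F[3-4] = +324.0758 N (tension)
  F[3-5] = +0.0000 N (tension)
  F[4-5] = -0.0000 N (compression)
  Rx@0 = +533.6800 N
  Ry@0 = +716.8251 N
  Ry@4 = -315.2351 N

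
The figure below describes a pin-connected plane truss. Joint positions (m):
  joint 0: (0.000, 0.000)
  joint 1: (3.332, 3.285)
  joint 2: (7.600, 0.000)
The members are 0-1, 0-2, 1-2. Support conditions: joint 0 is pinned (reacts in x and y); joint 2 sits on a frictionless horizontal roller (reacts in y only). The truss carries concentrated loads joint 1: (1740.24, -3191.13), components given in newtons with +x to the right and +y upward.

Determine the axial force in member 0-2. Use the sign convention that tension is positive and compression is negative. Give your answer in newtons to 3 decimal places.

2794.994

N=3 nodes, M=3 members, R=3 reactions → 2N=6, M+R=6
member 0 (0-1): L=4.6790, (cx,cy)=(0.7121,0.7021)
member 1 (0-2): L=7.6000, (cx,cy)=(1.0000,0.0000)
member 2 (1-2): L=5.3858, (cx,cy)=(0.7925,-0.6099)
solve A·x = −loads:
  F[0-1] = -1481.1638 N (compression)
  F[0-2] = +2794.9936 N (tension)
  F[1-2] = -3527.0221 N (compression)
  Rx@0 = -1740.2400 N
  Ry@0 = +1039.8756 N
  Ry@2 = +2151.2544 N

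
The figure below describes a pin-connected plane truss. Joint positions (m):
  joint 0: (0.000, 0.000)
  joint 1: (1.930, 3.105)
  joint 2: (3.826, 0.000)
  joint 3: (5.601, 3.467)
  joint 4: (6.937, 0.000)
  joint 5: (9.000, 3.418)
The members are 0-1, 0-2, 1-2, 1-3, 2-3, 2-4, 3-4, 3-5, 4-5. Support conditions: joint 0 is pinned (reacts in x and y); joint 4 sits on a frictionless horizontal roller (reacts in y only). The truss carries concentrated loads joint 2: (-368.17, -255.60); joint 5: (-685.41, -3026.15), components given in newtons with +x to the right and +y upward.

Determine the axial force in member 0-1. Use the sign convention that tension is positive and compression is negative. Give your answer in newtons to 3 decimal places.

N=6 nodes, M=9 members, R=3 reactions → 2N=12, M+R=12
member 0 (0-1): L=3.6559, (cx,cy)=(0.5279,0.8493)
member 1 (0-2): L=3.8260, (cx,cy)=(1.0000,0.0000)
member 2 (1-2): L=3.6381, (cx,cy)=(0.5211,-0.8535)
member 3 (1-3): L=3.6888, (cx,cy)=(0.9952,0.0981)
member 4 (2-3): L=3.8950, (cx,cy)=(0.4557,0.8901)
member 5 (2-4): L=3.1110, (cx,cy)=(1.0000,0.0000)
member 6 (3-4): L=3.7155, (cx,cy)=(0.3596,-0.9331)
member 7 (3-5): L=3.3994, (cx,cy)=(0.9999,-0.0144)
member 8 (4-5): L=3.9923, (cx,cy)=(0.5167,0.8561)
solve A·x = −loads:
  F[0-1] = +527.0284 N (tension)
  F[0-2] = -1331.8022 N (compression)
  F[1-2] = -464.3506 N (compression)
  F[1-3] = +522.7417 N (tension)
  F[2-3] = +732.3773 N (tension)
  F[2-4] = -1539.3853 N (compression)
  F[3-4] = -771.0872 N (compression)
  F[3-5] = +1131.3559 N (tension)
  F[4-5] = -3515.5882 N (compression)
  Rx@0 = +1053.5800 N
  Ry@0 = -447.6062 N
  Ry@4 = +3729.3562 N

527.028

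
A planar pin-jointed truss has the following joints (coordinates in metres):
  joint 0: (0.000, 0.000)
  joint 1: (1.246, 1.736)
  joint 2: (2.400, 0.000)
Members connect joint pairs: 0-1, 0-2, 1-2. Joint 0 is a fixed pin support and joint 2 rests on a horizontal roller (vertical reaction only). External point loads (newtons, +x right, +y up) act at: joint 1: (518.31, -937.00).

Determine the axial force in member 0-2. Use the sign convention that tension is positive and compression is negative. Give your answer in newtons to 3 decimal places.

572.593

N=3 nodes, M=3 members, R=3 reactions → 2N=6, M+R=6
member 0 (0-1): L=2.1369, (cx,cy)=(0.5831,0.8124)
member 1 (0-2): L=2.4000, (cx,cy)=(1.0000,0.0000)
member 2 (1-2): L=2.0846, (cx,cy)=(0.5536,-0.8328)
solve A·x = −loads:
  F[0-1] = -93.0941 N (compression)
  F[0-2] = +572.5928 N (tension)
  F[1-2] = -1034.3215 N (compression)
  Rx@0 = -518.3100 N
  Ry@0 = +75.6299 N
  Ry@2 = +861.3701 N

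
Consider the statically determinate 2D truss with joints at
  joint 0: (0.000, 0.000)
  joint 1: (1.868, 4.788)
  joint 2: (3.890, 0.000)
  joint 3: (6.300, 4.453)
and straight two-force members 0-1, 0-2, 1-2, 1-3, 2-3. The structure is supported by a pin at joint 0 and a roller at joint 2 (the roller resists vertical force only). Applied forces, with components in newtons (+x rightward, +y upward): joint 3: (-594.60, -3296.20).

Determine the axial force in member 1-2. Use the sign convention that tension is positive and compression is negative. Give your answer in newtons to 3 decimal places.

-1571.637

N=4 nodes, M=5 members, R=3 reactions → 2N=8, M+R=8
member 0 (0-1): L=5.1395, (cx,cy)=(0.3635,0.9316)
member 1 (0-2): L=3.8900, (cx,cy)=(1.0000,0.0000)
member 2 (1-2): L=5.1974, (cx,cy)=(0.3890,-0.9212)
member 3 (1-3): L=4.4446, (cx,cy)=(0.9972,-0.0754)
member 4 (2-3): L=5.0633, (cx,cy)=(0.4760,0.8795)
solve A·x = −loads:
  F[0-1] = +1461.4083 N (tension)
  F[0-2] = -1125.7636 N (compression)
  F[1-2] = -1571.6372 N (compression)
  F[1-3] = +1145.8486 N (tension)
  F[2-3] = -3649.7768 N (compression)
  Rx@0 = +594.6000 N
  Ry@0 = -1361.4623 N
  Ry@2 = +4657.6623 N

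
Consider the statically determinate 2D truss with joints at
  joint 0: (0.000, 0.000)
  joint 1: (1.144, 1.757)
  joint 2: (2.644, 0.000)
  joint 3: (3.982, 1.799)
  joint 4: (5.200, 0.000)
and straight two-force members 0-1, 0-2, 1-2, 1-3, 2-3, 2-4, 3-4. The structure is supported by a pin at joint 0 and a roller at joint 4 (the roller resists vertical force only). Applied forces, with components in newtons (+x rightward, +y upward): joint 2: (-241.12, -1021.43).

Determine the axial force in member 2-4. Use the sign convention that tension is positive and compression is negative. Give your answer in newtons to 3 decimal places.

351.628

N=5 nodes, M=7 members, R=3 reactions → 2N=10, M+R=10
member 0 (0-1): L=2.0966, (cx,cy)=(0.5456,0.8380)
member 1 (0-2): L=2.6440, (cx,cy)=(1.0000,0.0000)
member 2 (1-2): L=2.3102, (cx,cy)=(0.6493,-0.7605)
member 3 (1-3): L=2.8383, (cx,cy)=(0.9999,0.0148)
member 4 (2-3): L=2.2420, (cx,cy)=(0.5968,0.8024)
member 5 (2-4): L=2.5560, (cx,cy)=(1.0000,0.0000)
member 6 (3-4): L=2.1725, (cx,cy)=(0.5606,-0.8281)
solve A·x = −loads:
  F[0-1] = -599.1183 N (compression)
  F[0-2] = +85.7841 N (tension)
  F[1-2] = +645.6351 N (tension)
  F[1-3] = -746.1921 N (compression)
  F[2-3] = +661.0148 N (tension)
  F[2-4] = +351.6275 N (tension)
  F[3-4] = -627.1957 N (compression)
  Rx@0 = +241.1200 N
  Ry@0 = +502.0721 N
  Ry@4 = +519.3579 N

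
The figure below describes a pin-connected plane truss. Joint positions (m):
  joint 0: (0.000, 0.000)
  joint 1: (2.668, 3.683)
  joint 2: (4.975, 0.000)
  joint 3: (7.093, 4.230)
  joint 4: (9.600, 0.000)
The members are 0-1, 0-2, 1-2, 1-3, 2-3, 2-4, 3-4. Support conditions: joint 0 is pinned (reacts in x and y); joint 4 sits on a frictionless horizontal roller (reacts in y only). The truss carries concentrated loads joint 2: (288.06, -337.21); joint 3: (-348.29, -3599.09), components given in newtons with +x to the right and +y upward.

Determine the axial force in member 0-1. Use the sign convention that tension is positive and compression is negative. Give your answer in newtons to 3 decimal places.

N=5 nodes, M=7 members, R=3 reactions → 2N=10, M+R=10
member 0 (0-1): L=4.5478, (cx,cy)=(0.5867,0.8098)
member 1 (0-2): L=4.9750, (cx,cy)=(1.0000,0.0000)
member 2 (1-2): L=4.3459, (cx,cy)=(0.5308,-0.8475)
member 3 (1-3): L=4.4587, (cx,cy)=(0.9924,0.1227)
member 4 (2-3): L=4.7306, (cx,cy)=(0.4477,0.8942)
member 5 (2-4): L=4.6250, (cx,cy)=(1.0000,0.0000)
member 6 (3-4): L=4.9171, (cx,cy)=(0.5099,-0.8603)
solve A·x = −loads:
  F[0-1] = -1550.6942 N (compression)
  F[0-2] = +849.4911 N (tension)
  F[1-2] = +1252.1833 N (tension)
  F[1-3] = -1586.4222 N (compression)
  F[2-3] = -809.6585 N (compression)
  F[2-4] = +1588.6494 N (tension)
  F[3-4] = -3115.8996 N (compression)
  Rx@0 = +60.2300 N
  Ry@0 = +1255.8106 N
  Ry@4 = +2680.4894 N

-1550.694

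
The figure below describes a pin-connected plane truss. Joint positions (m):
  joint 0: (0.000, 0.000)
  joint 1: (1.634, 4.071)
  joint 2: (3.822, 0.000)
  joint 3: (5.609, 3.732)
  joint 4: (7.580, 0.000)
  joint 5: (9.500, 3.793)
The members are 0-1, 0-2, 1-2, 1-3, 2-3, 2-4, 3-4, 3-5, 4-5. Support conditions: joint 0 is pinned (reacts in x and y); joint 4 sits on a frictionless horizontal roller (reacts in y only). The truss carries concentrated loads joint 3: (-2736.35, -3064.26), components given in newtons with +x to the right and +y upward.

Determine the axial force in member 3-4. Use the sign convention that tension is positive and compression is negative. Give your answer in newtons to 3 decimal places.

N=6 nodes, M=9 members, R=3 reactions → 2N=12, M+R=12
member 0 (0-1): L=4.3867, (cx,cy)=(0.3725,0.9280)
member 1 (0-2): L=3.8220, (cx,cy)=(1.0000,0.0000)
member 2 (1-2): L=4.6217, (cx,cy)=(0.4734,-0.8808)
member 3 (1-3): L=3.9894, (cx,cy)=(0.9964,-0.0850)
member 4 (2-3): L=4.1378, (cx,cy)=(0.4319,0.9019)
member 5 (2-4): L=3.7580, (cx,cy)=(1.0000,0.0000)
member 6 (3-4): L=4.2205, (cx,cy)=(0.4670,-0.8843)
member 7 (3-5): L=3.8915, (cx,cy)=(0.9999,0.0157)
member 8 (4-5): L=4.2513, (cx,cy)=(0.4516,0.8922)
solve A·x = −loads:
  F[0-1] = -2310.2833 N (compression)
  F[0-2] = -1875.7904 N (compression)
  F[1-2] = +2638.3223 N (tension)
  F[1-3] = -2117.2409 N (compression)
  F[2-3] = -2576.6165 N (compression)
  F[2-4] = +486.0080 N (tension)
  F[3-4] = -1040.6897 N (compression)
  F[3-5] = -0.0000 N (compression)
  F[4-5] = +0.0000 N (tension)
  Rx@0 = +2736.3500 N
  Ry@0 = +2144.0257 N
  Ry@4 = +920.2343 N

-1040.690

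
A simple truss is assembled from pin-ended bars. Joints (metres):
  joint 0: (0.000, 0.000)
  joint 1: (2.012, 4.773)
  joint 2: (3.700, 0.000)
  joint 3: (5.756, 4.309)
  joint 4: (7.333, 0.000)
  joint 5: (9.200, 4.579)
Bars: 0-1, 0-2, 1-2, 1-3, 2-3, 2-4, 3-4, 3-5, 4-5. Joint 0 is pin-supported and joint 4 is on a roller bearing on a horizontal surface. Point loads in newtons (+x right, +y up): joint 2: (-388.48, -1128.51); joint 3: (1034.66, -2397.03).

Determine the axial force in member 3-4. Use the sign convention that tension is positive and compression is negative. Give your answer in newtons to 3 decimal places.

N=6 nodes, M=9 members, R=3 reactions → 2N=12, M+R=12
member 0 (0-1): L=5.1797, (cx,cy)=(0.3884,0.9215)
member 1 (0-2): L=3.7000, (cx,cy)=(1.0000,0.0000)
member 2 (1-2): L=5.0627, (cx,cy)=(0.3334,-0.9428)
member 3 (1-3): L=3.7726, (cx,cy)=(0.9924,-0.1230)
member 4 (2-3): L=4.7744, (cx,cy)=(0.4306,0.9025)
member 5 (2-4): L=3.6330, (cx,cy)=(1.0000,0.0000)
member 6 (3-4): L=4.5885, (cx,cy)=(0.3437,-0.9391)
member 7 (3-5): L=3.4546, (cx,cy)=(0.9969,0.0782)
member 8 (4-5): L=4.9450, (cx,cy)=(0.3776,0.9260)
solve A·x = −loads:
  F[0-1] = -506.3715 N (compression)
  F[0-2] = +842.8733 N (tension)
  F[1-2] = +544.6574 N (tension)
  F[1-3] = -381.1866 N (compression)
  F[2-3] = +681.4405 N (tension)
  F[2-4] = +1119.5020 N (tension)
  F[3-4] = -3257.3523 N (compression)
  F[3-5] = +0.0000 N (tension)
  F[4-5] = -0.0000 N (compression)
  Rx@0 = -646.1800 N
  Ry@0 = +466.6089 N
  Ry@4 = +3058.9311 N

-3257.352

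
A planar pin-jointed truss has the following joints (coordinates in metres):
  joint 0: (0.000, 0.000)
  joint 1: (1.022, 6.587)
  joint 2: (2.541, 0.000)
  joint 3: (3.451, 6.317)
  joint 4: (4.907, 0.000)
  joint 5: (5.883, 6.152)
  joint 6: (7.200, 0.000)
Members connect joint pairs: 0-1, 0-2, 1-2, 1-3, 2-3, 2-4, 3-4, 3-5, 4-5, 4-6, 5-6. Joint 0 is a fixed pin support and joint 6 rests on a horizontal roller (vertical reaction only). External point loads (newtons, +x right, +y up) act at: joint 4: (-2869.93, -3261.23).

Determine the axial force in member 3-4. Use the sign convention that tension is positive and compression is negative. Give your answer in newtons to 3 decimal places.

1122.907

N=7 nodes, M=11 members, R=3 reactions → 2N=14, M+R=14
member 0 (0-1): L=6.6658, (cx,cy)=(0.1533,0.9882)
member 1 (0-2): L=2.5410, (cx,cy)=(1.0000,0.0000)
member 2 (1-2): L=6.7599, (cx,cy)=(0.2247,-0.9744)
member 3 (1-3): L=2.4440, (cx,cy)=(0.9939,-0.1105)
member 4 (2-3): L=6.3822, (cx,cy)=(0.1426,0.9898)
member 5 (2-4): L=2.3660, (cx,cy)=(1.0000,0.0000)
member 6 (3-4): L=6.4826, (cx,cy)=(0.2246,-0.9745)
member 7 (3-5): L=2.4376, (cx,cy)=(0.9977,-0.0677)
member 8 (4-5): L=6.2289, (cx,cy)=(0.1567,0.9876)
member 9 (4-6): L=2.2930, (cx,cy)=(1.0000,0.0000)
member 10 (5-6): L=6.2914, (cx,cy)=(0.2093,-0.9778)
solve A·x = −loads:
  F[0-1] = -1051.0380 N (compression)
  F[0-2] = -2708.7852 N (compression)
  F[1-2] = +1112.7763 N (tension)
  F[1-3] = -413.7273 N (compression)
  F[2-3] = -1095.5114 N (compression)
  F[2-4] = -2302.5330 N (compression)
  F[3-4] = +1122.9066 N (tension)
  F[3-5] = -821.4864 N (compression)
  F[4-5] = +2194.1140 N (tension)
  F[4-6] = +475.8110 N (tension)
  F[5-6] = -2272.9783 N (compression)
  Rx@0 = +2869.9300 N
  Ry@0 = +1038.6112 N
  Ry@6 = +2222.6188 N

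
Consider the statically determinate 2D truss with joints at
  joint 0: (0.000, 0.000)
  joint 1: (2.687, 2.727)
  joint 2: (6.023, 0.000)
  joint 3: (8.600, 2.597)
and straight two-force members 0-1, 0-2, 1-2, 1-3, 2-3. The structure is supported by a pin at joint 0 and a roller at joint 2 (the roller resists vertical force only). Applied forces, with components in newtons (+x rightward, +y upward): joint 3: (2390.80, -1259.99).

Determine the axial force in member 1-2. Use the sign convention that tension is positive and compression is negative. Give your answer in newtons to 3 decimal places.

-2604.387

N=4 nodes, M=5 members, R=3 reactions → 2N=8, M+R=8
member 0 (0-1): L=3.8284, (cx,cy)=(0.7019,0.7123)
member 1 (0-2): L=6.0230, (cx,cy)=(1.0000,0.0000)
member 2 (1-2): L=4.3088, (cx,cy)=(0.7742,-0.6329)
member 3 (1-3): L=5.9144, (cx,cy)=(0.9998,-0.0220)
member 4 (2-3): L=3.6586, (cx,cy)=(0.7044,0.7098)
solve A·x = −loads:
  F[0-1] = +2204.0430 N (tension)
  F[0-2] = +843.8630 N (tension)
  F[1-2] = -2604.3868 N (compression)
  F[1-3] = +3564.2092 N (tension)
  F[2-3] = -1664.6806 N (compression)
  Rx@0 = -2390.8000 N
  Ry@0 = -1569.9654 N
  Ry@2 = +2829.9554 N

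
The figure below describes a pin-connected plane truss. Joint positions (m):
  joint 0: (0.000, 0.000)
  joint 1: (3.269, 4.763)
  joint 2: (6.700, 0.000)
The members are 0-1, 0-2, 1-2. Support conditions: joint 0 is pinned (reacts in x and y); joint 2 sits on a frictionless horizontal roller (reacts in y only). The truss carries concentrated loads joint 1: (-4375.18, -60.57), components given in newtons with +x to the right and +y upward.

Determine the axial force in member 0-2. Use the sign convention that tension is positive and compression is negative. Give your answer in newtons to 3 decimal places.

N=3 nodes, M=3 members, R=3 reactions → 2N=6, M+R=6
member 0 (0-1): L=5.7769, (cx,cy)=(0.5659,0.8245)
member 1 (0-2): L=6.7000, (cx,cy)=(1.0000,0.0000)
member 2 (1-2): L=5.8701, (cx,cy)=(0.5845,-0.8114)
solve A·x = −loads:
  F[0-1] = -3810.0021 N (compression)
  F[0-2] = -2219.1958 N (compression)
  F[1-2] = +3796.8156 N (tension)
  Rx@0 = +4375.1800 N
  Ry@0 = +3141.3131 N
  Ry@2 = -3080.7431 N

-2219.196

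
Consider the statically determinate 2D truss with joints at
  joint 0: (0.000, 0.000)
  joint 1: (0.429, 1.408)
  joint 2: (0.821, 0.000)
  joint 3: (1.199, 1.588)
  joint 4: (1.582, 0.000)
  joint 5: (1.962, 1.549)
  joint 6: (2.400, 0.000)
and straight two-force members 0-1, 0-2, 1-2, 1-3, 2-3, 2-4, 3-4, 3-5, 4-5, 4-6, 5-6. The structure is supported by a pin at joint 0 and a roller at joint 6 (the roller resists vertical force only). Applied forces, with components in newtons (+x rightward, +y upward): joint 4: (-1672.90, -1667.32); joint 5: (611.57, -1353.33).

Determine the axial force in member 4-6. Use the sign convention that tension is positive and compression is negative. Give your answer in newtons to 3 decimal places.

735.214

N=7 nodes, M=11 members, R=3 reactions → 2N=14, M+R=14
member 0 (0-1): L=1.4719, (cx,cy)=(0.2915,0.9566)
member 1 (0-2): L=0.8210, (cx,cy)=(1.0000,0.0000)
member 2 (1-2): L=1.4615, (cx,cy)=(0.2682,-0.9634)
member 3 (1-3): L=0.7908, (cx,cy)=(0.9737,0.2276)
member 4 (2-3): L=1.6324, (cx,cy)=(0.2316,0.9728)
member 5 (2-4): L=0.7610, (cx,cy)=(1.0000,0.0000)
member 6 (3-4): L=1.6335, (cx,cy)=(0.2345,-0.9721)
member 7 (3-5): L=0.7640, (cx,cy)=(0.9987,-0.0510)
member 8 (4-5): L=1.5949, (cx,cy)=(0.2383,0.9712)
member 9 (4-6): L=0.8180, (cx,cy)=(1.0000,0.0000)
member 10 (5-6): L=1.6097, (cx,cy)=(0.2721,-0.9623)
solve A·x = −loads:
  F[0-1] = -439.6308 N (compression)
  F[0-2] = -933.1957 N (compression)
  F[1-2] = +380.6701 N (tension)
  F[1-3] = -236.4404 N (compression)
  F[2-3] = -376.9690 N (compression)
  F[2-4] = -743.8038 N (compression)
  F[3-4] = +454.9055 N (tension)
  F[3-5] = -424.7376 N (compression)
  F[4-5] = +1261.4204 N (tension)
  F[4-6] = +735.2141 N (tension)
  F[5-6] = -2702.0536 N (compression)
  Rx@0 = +1061.3300 N
  Ry@0 = +420.5435 N
  Ry@6 = +2600.1065 N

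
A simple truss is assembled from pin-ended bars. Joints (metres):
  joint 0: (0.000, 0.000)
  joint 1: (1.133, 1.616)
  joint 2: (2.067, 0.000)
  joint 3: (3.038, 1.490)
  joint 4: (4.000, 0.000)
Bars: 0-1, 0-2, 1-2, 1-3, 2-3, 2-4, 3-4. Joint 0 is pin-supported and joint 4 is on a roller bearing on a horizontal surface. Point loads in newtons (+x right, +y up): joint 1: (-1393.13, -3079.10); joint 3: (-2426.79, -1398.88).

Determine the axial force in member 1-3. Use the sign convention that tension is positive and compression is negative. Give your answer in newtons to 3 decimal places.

N=5 nodes, M=7 members, R=3 reactions → 2N=10, M+R=10
member 0 (0-1): L=1.9736, (cx,cy)=(0.5741,0.8188)
member 1 (0-2): L=2.0670, (cx,cy)=(1.0000,0.0000)
member 2 (1-2): L=1.8665, (cx,cy)=(0.5004,-0.8658)
member 3 (1-3): L=1.9092, (cx,cy)=(0.9978,-0.0660)
member 4 (2-3): L=1.7785, (cx,cy)=(0.5460,0.8378)
member 5 (2-4): L=1.9330, (cx,cy)=(1.0000,0.0000)
member 6 (3-4): L=1.7736, (cx,cy)=(0.5424,-0.8401)
solve A·x = −loads:
  F[0-1] = -4897.6106 N (compression)
  F[0-2] = -1008.3277 N (compression)
  F[1-2] = +1230.8210 N (tension)
  F[1-3] = -2038.8133 N (compression)
  F[2-3] = -1271.9445 N (compression)
  F[2-4] = +302.0297 N (tension)
  F[3-4] = -556.8297 N (compression)
  Rx@0 = +3819.9200 N
  Ry@0 = +4010.1794 N
  Ry@4 = +467.8006 N

-2038.813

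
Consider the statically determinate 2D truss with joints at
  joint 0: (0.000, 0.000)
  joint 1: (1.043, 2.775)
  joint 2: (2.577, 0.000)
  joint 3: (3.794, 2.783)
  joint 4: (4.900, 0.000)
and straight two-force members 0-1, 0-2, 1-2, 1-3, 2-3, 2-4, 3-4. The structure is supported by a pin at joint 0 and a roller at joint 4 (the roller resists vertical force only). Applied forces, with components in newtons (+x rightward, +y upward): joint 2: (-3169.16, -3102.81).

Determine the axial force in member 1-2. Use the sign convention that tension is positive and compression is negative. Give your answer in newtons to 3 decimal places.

N=5 nodes, M=7 members, R=3 reactions → 2N=10, M+R=10
member 0 (0-1): L=2.9645, (cx,cy)=(0.3518,0.9361)
member 1 (0-2): L=2.5770, (cx,cy)=(1.0000,0.0000)
member 2 (1-2): L=3.1708, (cx,cy)=(0.4838,-0.8752)
member 3 (1-3): L=2.7510, (cx,cy)=(1.0000,0.0029)
member 4 (2-3): L=3.0375, (cx,cy)=(0.4007,0.9162)
member 5 (2-4): L=2.3230, (cx,cy)=(1.0000,0.0000)
member 6 (3-4): L=2.9947, (cx,cy)=(0.3693,-0.9293)
solve A·x = −loads:
  F[0-1] = -1571.4554 N (compression)
  F[0-2] = -2616.2816 N (compression)
  F[1-2] = +1676.2450 N (tension)
  F[1-3] = -1363.8418 N (compression)
  F[2-3] = +1785.3587 N (tension)
  F[2-4] = +648.5082 N (tension)
  F[3-4] = -1755.9655 N (compression)
  Rx@0 = +3169.1600 N
  Ry@0 = +1470.9852 N
  Ry@4 = +1631.8248 N

1676.245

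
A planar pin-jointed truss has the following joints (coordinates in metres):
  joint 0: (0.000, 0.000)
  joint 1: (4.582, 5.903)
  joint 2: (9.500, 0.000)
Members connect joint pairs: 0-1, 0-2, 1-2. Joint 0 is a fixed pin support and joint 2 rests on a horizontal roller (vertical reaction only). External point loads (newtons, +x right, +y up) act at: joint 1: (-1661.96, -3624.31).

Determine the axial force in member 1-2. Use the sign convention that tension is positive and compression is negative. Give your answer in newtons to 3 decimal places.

-931.116

N=3 nodes, M=3 members, R=3 reactions → 2N=6, M+R=6
member 0 (0-1): L=7.4726, (cx,cy)=(0.6132,0.7899)
member 1 (0-2): L=9.5000, (cx,cy)=(1.0000,0.0000)
member 2 (1-2): L=7.6832, (cx,cy)=(0.6401,-0.7683)
solve A·x = −loads:
  F[0-1] = -3682.4328 N (compression)
  F[0-2] = +596.0023 N (tension)
  F[1-2] = -931.1158 N (compression)
  Rx@0 = +1661.9600 N
  Ry@0 = +2908.9375 N
  Ry@2 = +715.3725 N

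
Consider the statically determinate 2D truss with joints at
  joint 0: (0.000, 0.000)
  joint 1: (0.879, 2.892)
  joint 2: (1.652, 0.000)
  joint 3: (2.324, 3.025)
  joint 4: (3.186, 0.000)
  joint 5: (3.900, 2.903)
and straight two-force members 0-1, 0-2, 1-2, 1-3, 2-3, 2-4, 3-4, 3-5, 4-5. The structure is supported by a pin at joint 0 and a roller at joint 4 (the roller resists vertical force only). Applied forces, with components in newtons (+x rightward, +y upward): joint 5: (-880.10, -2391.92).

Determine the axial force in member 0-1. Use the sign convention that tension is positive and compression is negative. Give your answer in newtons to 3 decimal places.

-277.892

N=6 nodes, M=9 members, R=3 reactions → 2N=12, M+R=12
member 0 (0-1): L=3.0226, (cx,cy)=(0.2908,0.9568)
member 1 (0-2): L=1.6520, (cx,cy)=(1.0000,0.0000)
member 2 (1-2): L=2.9935, (cx,cy)=(0.2582,-0.9661)
member 3 (1-3): L=1.4511, (cx,cy)=(0.9958,0.0917)
member 4 (2-3): L=3.0987, (cx,cy)=(0.2169,0.9762)
member 5 (2-4): L=1.5340, (cx,cy)=(1.0000,0.0000)
member 6 (3-4): L=3.1454, (cx,cy)=(0.2740,-0.9617)
member 7 (3-5): L=1.5807, (cx,cy)=(0.9970,-0.0772)
member 8 (4-5): L=2.9895, (cx,cy)=(0.2388,0.9711)
solve A·x = −loads:
  F[0-1] = -277.8917 N (compression)
  F[0-2] = -799.2874 N (compression)
  F[1-2] = +261.0932 N (tension)
  F[1-3] = -148.8597 N (compression)
  F[2-3] = -258.3872 N (compression)
  F[2-4] = -675.8325 N (compression)
  F[3-4] = +299.5152 N (tension)
  F[3-5] = -287.2061 N (compression)
  F[4-5] = -2486.0318 N (compression)
  Rx@0 = +880.1000 N
  Ry@0 = +265.8818 N
  Ry@4 = +2126.0382 N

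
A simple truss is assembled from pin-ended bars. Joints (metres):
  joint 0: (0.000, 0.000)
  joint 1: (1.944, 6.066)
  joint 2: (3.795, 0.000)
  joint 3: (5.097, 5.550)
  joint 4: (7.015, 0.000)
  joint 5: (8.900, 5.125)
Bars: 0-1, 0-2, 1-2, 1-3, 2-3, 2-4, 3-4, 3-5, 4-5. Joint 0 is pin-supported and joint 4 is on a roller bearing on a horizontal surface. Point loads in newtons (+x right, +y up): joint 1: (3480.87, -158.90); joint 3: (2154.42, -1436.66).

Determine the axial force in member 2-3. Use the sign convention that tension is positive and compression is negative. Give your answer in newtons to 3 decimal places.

4342.582

N=6 nodes, M=9 members, R=3 reactions → 2N=12, M+R=12
member 0 (0-1): L=6.3699, (cx,cy)=(0.3052,0.9523)
member 1 (0-2): L=3.7950, (cx,cy)=(1.0000,0.0000)
member 2 (1-2): L=6.3421, (cx,cy)=(0.2919,-0.9565)
member 3 (1-3): L=3.1949, (cx,cy)=(0.9869,-0.1615)
member 4 (2-3): L=5.7007, (cx,cy)=(0.2284,0.9736)
member 5 (2-4): L=3.2200, (cx,cy)=(1.0000,0.0000)
member 6 (3-4): L=5.8721, (cx,cy)=(0.3266,-0.9452)
member 7 (3-5): L=3.8267, (cx,cy)=(0.9938,-0.1111)
member 8 (4-5): L=5.4607, (cx,cy)=(0.3452,0.9385)
solve A·x = −loads:
  F[0-1] = +4417.5474 N (tension)
  F[0-2] = +4287.1171 N (tension)
  F[1-2] = -4420.2527 N (compression)
  F[1-3] = -853.8201 N (compression)
  F[2-3] = +4342.5820 N (tension)
  F[2-4] = +2005.2115 N (tension)
  F[3-4] = -6139.0748 N (compression)
  F[3-5] = -0.0000 N (tension)
  F[4-5] = -0.0000 N (tension)
  Rx@0 = -5635.2900 N
  Ry@0 = -4206.7987 N
  Ry@4 = +5802.3587 N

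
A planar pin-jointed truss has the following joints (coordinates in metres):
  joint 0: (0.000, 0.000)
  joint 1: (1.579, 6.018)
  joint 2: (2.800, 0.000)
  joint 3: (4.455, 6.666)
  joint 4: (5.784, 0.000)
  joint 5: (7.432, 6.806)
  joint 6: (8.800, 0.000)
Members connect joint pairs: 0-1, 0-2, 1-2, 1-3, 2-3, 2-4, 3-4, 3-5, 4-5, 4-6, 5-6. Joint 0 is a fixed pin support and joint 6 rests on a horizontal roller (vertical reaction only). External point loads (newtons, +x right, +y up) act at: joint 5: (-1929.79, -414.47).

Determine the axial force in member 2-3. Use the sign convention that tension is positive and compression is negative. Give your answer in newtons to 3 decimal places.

-1443.396

N=7 nodes, M=11 members, R=3 reactions → 2N=14, M+R=14
member 0 (0-1): L=6.2217, (cx,cy)=(0.2538,0.9673)
member 1 (0-2): L=2.8000, (cx,cy)=(1.0000,0.0000)
member 2 (1-2): L=6.1406, (cx,cy)=(0.1988,-0.9800)
member 3 (1-3): L=2.9481, (cx,cy)=(0.9755,0.2198)
member 4 (2-3): L=6.8684, (cx,cy)=(0.2410,0.9705)
member 5 (2-4): L=2.9840, (cx,cy)=(1.0000,0.0000)
member 6 (3-4): L=6.7972, (cx,cy)=(0.1955,-0.9807)
member 7 (3-5): L=2.9803, (cx,cy)=(0.9989,0.0470)
member 8 (4-5): L=7.0027, (cx,cy)=(0.2353,0.9719)
member 9 (4-6): L=3.0160, (cx,cy)=(1.0000,0.0000)
member 10 (5-6): L=6.9421, (cx,cy)=(0.1971,-0.9804)
solve A·x = −loads:
  F[0-1] = -1609.6490 N (compression)
  F[0-2] = -1521.2786 N (compression)
  F[1-2] = +1429.4087 N (tension)
  F[1-3] = -710.1010 N (compression)
  F[2-3] = -1443.3956 N (compression)
  F[2-4] = -889.2552 N (compression)
  F[3-4] = +1523.4102 N (tension)
  F[3-5] = -1339.8741 N (compression)
  F[4-5] = -1537.1815 N (compression)
  F[4-6] = -229.6371 N (compression)
  F[5-6] = +1165.3283 N (tension)
  Rx@0 = +1929.7900 N
  Ry@0 = +1556.9484 N
  Ry@6 = -1142.4784 N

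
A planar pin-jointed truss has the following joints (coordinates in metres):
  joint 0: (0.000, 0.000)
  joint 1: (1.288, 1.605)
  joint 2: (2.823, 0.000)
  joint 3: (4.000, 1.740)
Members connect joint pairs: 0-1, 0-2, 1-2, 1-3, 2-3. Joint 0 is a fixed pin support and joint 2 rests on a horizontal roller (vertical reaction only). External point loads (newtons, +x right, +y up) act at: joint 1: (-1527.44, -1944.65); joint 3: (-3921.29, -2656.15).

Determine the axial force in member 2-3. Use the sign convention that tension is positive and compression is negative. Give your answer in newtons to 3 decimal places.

-3074.631

N=4 nodes, M=5 members, R=3 reactions → 2N=8, M+R=8
member 0 (0-1): L=2.0579, (cx,cy)=(0.6259,0.7799)
member 1 (0-2): L=2.8230, (cx,cy)=(1.0000,0.0000)
member 2 (1-2): L=2.2209, (cx,cy)=(0.6912,-0.7227)
member 3 (1-3): L=2.7154, (cx,cy)=(0.9988,0.0497)
member 4 (2-3): L=2.1007, (cx,cy)=(0.5603,0.8283)
solve A·x = −loads:
  F[0-1] = -4148.2850 N (compression)
  F[0-2] = -2852.4033 N (compression)
  F[1-2] = +1634.4967 N (tension)
  F[1-3] = -2201.3266 N (compression)
  F[2-3] = -3074.6315 N (compression)
  Rx@0 = +5448.7300 N
  Ry@0 = +3235.3294 N
  Ry@2 = +1365.4706 N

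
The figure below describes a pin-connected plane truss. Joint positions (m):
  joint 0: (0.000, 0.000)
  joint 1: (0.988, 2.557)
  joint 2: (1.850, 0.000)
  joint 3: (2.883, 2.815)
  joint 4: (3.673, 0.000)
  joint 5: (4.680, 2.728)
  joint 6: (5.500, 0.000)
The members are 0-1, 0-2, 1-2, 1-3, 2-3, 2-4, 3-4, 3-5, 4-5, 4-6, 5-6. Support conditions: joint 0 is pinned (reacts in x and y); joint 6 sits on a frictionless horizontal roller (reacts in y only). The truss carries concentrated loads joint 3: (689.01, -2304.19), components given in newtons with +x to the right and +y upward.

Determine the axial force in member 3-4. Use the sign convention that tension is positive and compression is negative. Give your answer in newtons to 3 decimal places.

N=7 nodes, M=11 members, R=3 reactions → 2N=14, M+R=14
member 0 (0-1): L=2.7412, (cx,cy)=(0.3604,0.9328)
member 1 (0-2): L=1.8500, (cx,cy)=(1.0000,0.0000)
member 2 (1-2): L=2.6984, (cx,cy)=(0.3195,-0.9476)
member 3 (1-3): L=1.9125, (cx,cy)=(0.9909,0.1349)
member 4 (2-3): L=2.9986, (cx,cy)=(0.3445,0.9388)
member 5 (2-4): L=1.8230, (cx,cy)=(1.0000,0.0000)
member 6 (3-4): L=2.9238, (cx,cy)=(0.2702,-0.9628)
member 7 (3-5): L=1.7991, (cx,cy)=(0.9988,-0.0484)
member 8 (4-5): L=2.9079, (cx,cy)=(0.3463,0.9381)
member 9 (4-6): L=1.8270, (cx,cy)=(1.0000,0.0000)
member 10 (5-6): L=2.8486, (cx,cy)=(0.2879,-0.9577)
solve A·x = −loads:
  F[0-1] = -797.3154 N (compression)
  F[0-2] = +976.3792 N (tension)
  F[1-2] = +710.9335 N (tension)
  F[1-3] = -519.2232 N (compression)
  F[2-3] = -717.6102 N (compression)
  F[2-4] = +1450.7034 N (tension)
  F[3-4] = -1569.1194 N (compression)
  F[3-5] = -1027.9287 N (compression)
  F[4-5] = +1610.3966 N (tension)
  F[4-6] = +469.0539 N (tension)
  F[5-6] = -1629.4337 N (compression)
  Rx@0 = -689.0100 N
  Ry@0 = +743.7277 N
  Ry@6 = +1560.4623 N

-1569.119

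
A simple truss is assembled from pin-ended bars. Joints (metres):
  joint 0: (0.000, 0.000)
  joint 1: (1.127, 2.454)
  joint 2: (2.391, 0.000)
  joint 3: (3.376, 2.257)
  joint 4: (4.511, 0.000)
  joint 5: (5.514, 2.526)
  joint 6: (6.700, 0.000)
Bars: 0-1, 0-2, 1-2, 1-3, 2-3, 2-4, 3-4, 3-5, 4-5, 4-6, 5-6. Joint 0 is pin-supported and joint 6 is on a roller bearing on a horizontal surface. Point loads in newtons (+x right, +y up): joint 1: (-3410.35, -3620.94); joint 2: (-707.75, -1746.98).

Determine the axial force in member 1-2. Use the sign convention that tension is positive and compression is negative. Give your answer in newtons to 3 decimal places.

N=7 nodes, M=11 members, R=3 reactions → 2N=14, M+R=14
member 0 (0-1): L=2.7004, (cx,cy)=(0.4173,0.9087)
member 1 (0-2): L=2.3910, (cx,cy)=(1.0000,0.0000)
member 2 (1-2): L=2.7604, (cx,cy)=(0.4579,-0.8890)
member 3 (1-3): L=2.2576, (cx,cy)=(0.9962,-0.0873)
member 4 (2-3): L=2.4626, (cx,cy)=(0.4000,0.9165)
member 5 (2-4): L=2.1200, (cx,cy)=(1.0000,0.0000)
member 6 (3-4): L=2.5263, (cx,cy)=(0.4493,-0.8934)
member 7 (3-5): L=2.1549, (cx,cy)=(0.9922,0.1248)
member 8 (4-5): L=2.7178, (cx,cy)=(0.3690,0.9294)
member 9 (4-6): L=2.1890, (cx,cy)=(1.0000,0.0000)
member 10 (5-6): L=2.7906, (cx,cy)=(0.4250,-0.9052)
solve A·x = −loads:
  F[0-1] = -5925.1925 N (compression)
  F[0-2] = -1645.2615 N (compression)
  F[1-2] = +1980.7618 N (tension)
  F[1-3] = +30.6285 N (tension)
  F[2-3] = -15.1878 N (compression)
  F[2-4] = -24.4368 N (compression)
  F[3-4] = +20.7040 N (tension)
  F[3-5] = +15.2544 N (tension)
  F[4-5] = -19.9017 N (compression)
  F[4-6] = -7.7905 N (compression)
  F[5-6] = +18.3305 N (tension)
  Rx@0 = +4118.1000 N
  Ry@0 = +5384.5126 N
  Ry@6 = -16.5926 N

1980.762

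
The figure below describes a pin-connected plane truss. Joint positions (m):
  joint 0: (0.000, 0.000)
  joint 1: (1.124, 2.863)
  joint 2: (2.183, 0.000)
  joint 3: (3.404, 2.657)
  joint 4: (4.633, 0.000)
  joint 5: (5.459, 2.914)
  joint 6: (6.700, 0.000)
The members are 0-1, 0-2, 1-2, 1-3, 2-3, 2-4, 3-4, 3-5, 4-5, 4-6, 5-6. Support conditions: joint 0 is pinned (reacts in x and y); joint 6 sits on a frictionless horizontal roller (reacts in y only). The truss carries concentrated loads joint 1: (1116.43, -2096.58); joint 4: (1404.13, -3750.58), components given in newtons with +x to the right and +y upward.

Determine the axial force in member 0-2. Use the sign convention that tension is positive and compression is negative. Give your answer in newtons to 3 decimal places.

N=7 nodes, M=11 members, R=3 reactions → 2N=14, M+R=14
member 0 (0-1): L=3.0757, (cx,cy)=(0.3654,0.9308)
member 1 (0-2): L=2.1830, (cx,cy)=(1.0000,0.0000)
member 2 (1-2): L=3.0526, (cx,cy)=(0.3469,-0.9379)
member 3 (1-3): L=2.2893, (cx,cy)=(0.9959,-0.0900)
member 4 (2-3): L=2.9241, (cx,cy)=(0.4176,0.9086)
member 5 (2-4): L=2.4500, (cx,cy)=(1.0000,0.0000)
member 6 (3-4): L=2.9275, (cx,cy)=(0.4198,-0.9076)
member 7 (3-5): L=2.0710, (cx,cy)=(0.9923,0.1241)
member 8 (4-5): L=3.0288, (cx,cy)=(0.2727,0.9621)
member 9 (4-6): L=2.0670, (cx,cy)=(1.0000,0.0000)
member 10 (5-6): L=3.1673, (cx,cy)=(0.3918,-0.9200)
solve A·x = −loads:
  F[0-1] = -2605.0514 N (compression)
  F[0-2] = +3472.5529 N (tension)
  F[1-2] = +568.2811 N (tension)
  F[1-3] = -2274.7992 N (compression)
  F[2-3] = -586.5720 N (compression)
  F[2-4] = +3914.6304 N (tension)
  F[3-4] = +14.9216 N (tension)
  F[3-5] = -2536.3698 N (compression)
  F[4-5] = +3884.2705 N (tension)
  F[4-6] = +1457.4674 N (tension)
  F[5-6] = -3719.7135 N (compression)
  Rx@0 = -2520.5600 N
  Ry@0 = +2424.8716 N
  Ry@6 = +3422.2884 N

3472.553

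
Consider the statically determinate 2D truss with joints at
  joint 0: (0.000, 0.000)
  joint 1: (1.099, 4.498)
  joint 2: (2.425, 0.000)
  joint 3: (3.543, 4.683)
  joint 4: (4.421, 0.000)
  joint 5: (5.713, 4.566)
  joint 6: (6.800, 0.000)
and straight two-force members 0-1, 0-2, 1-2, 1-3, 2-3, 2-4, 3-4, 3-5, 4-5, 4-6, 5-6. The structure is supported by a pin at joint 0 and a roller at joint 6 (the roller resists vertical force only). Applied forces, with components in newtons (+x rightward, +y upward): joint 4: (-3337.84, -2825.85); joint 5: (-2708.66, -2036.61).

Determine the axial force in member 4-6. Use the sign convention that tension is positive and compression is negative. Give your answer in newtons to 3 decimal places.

411.728

N=7 nodes, M=11 members, R=3 reactions → 2N=14, M+R=14
member 0 (0-1): L=4.6303, (cx,cy)=(0.2373,0.9714)
member 1 (0-2): L=2.4250, (cx,cy)=(1.0000,0.0000)
member 2 (1-2): L=4.6894, (cx,cy)=(0.2828,-0.9592)
member 3 (1-3): L=2.4510, (cx,cy)=(0.9971,0.0755)
member 4 (2-3): L=4.8146, (cx,cy)=(0.2322,0.9727)
member 5 (2-4): L=1.9960, (cx,cy)=(1.0000,0.0000)
member 6 (3-4): L=4.7646, (cx,cy)=(0.1843,-0.9829)
member 7 (3-5): L=2.1732, (cx,cy)=(0.9985,-0.0538)
member 8 (4-5): L=4.7453, (cx,cy)=(0.2723,0.9622)
member 9 (4-6): L=2.3790, (cx,cy)=(1.0000,0.0000)
member 10 (5-6): L=4.6936, (cx,cy)=(0.2316,-0.9728)
solve A·x = −loads:
  F[0-1] = -3225.1355 N (compression)
  F[0-2] = -5281.0175 N (compression)
  F[1-2] = +3135.8904 N (tension)
  F[1-3] = -1656.9343 N (compression)
  F[2-3] = -3092.4406 N (compression)
  F[2-4] = -3676.1963 N (compression)
  F[3-4] = +3351.4696 N (tension)
  F[3-5] = -2992.2385 N (compression)
  F[4-5] = -486.6080 N (compression)
  F[4-6] = +411.7279 N (tension)
  F[5-6] = -1777.8178 N (compression)
  Rx@0 = +6046.5000 N
  Ry@0 = +3132.9756 N
  Ry@6 = +1729.4844 N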